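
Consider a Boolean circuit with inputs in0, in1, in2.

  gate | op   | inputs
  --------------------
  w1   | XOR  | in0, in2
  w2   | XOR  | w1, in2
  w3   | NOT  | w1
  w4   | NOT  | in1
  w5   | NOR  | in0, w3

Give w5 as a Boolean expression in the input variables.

w1 = in0 XOR in2
w3 = NOT w1 = NOT (in0 XOR in2)
w5 = in0 NOR w3 = in0 NOR NOT (in0 XOR in2)

in0 NOR NOT (in0 XOR in2)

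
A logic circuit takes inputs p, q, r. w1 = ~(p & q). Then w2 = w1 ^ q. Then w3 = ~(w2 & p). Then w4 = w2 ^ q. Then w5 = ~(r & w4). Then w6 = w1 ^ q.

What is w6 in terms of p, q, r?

(~(p & q)) ^ q

w1 = ~(p & q)
w6 = w1 ^ q = (~(p & q)) ^ q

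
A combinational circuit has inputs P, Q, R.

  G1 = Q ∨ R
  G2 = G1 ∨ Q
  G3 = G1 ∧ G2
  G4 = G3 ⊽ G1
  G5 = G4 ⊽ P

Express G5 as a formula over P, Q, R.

(((Q ∨ R) ∧ ((Q ∨ R) ∨ Q)) ⊽ (Q ∨ R)) ⊽ P

G1 = Q ∨ R
G2 = G1 ∨ Q = (Q ∨ R) ∨ Q
G3 = G1 ∧ G2 = (Q ∨ R) ∧ ((Q ∨ R) ∨ Q)
G4 = G3 ⊽ G1 = ((Q ∨ R) ∧ ((Q ∨ R) ∨ Q)) ⊽ (Q ∨ R)
G5 = G4 ⊽ P = (((Q ∨ R) ∧ ((Q ∨ R) ∨ Q)) ⊽ (Q ∨ R)) ⊽ P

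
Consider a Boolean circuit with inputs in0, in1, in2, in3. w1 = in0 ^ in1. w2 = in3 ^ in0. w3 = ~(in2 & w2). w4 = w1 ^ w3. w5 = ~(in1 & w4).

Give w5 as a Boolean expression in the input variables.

w1 = in0 ^ in1
w2 = in3 ^ in0
w3 = ~(in2 & w2) = ~(in2 & (in3 ^ in0))
w4 = w1 ^ w3 = (in0 ^ in1) ^ (~(in2 & (in3 ^ in0)))
w5 = ~(in1 & w4) = ~(in1 & ((in0 ^ in1) ^ (~(in2 & (in3 ^ in0)))))

~(in1 & ((in0 ^ in1) ^ (~(in2 & (in3 ^ in0)))))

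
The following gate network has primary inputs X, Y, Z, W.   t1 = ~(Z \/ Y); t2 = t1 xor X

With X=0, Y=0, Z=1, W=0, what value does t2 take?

t1 = ~(1 \/ 0) = 0
t2 = 0 xor 0 = 0

0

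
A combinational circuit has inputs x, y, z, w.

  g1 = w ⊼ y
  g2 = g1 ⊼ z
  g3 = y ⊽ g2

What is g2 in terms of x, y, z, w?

(w ⊼ y) ⊼ z

g1 = w ⊼ y
g2 = g1 ⊼ z = (w ⊼ y) ⊼ z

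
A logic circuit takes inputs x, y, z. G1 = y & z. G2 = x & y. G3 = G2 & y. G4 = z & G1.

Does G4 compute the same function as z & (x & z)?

G1 = y & z
G4 = z & G1 = z & (y & z)
At x=0, y=1, z=1: circuit gives 1, formula gives 0.

No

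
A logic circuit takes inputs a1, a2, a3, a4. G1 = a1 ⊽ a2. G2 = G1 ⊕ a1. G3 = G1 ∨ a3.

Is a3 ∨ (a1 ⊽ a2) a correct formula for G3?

G1 = a1 ⊽ a2
G3 = G1 ∨ a3 = (a1 ⊽ a2) ∨ a3
At a1=0, a2=1, a3=0, a4=0: circuit gives 0, formula gives 0.
At a1=0, a2=0, a3=0, a4=0: circuit gives 1, formula gives 1.
Agrees on all 16 inputs.

Yes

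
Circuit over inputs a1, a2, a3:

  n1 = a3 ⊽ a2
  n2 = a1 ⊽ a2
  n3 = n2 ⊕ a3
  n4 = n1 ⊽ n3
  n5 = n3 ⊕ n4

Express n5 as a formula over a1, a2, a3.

((a1 ⊽ a2) ⊕ a3) ⊕ ((a3 ⊽ a2) ⊽ ((a1 ⊽ a2) ⊕ a3))

n1 = a3 ⊽ a2
n2 = a1 ⊽ a2
n3 = n2 ⊕ a3 = (a1 ⊽ a2) ⊕ a3
n4 = n1 ⊽ n3 = (a3 ⊽ a2) ⊽ ((a1 ⊽ a2) ⊕ a3)
n5 = n3 ⊕ n4 = ((a1 ⊽ a2) ⊕ a3) ⊕ ((a3 ⊽ a2) ⊽ ((a1 ⊽ a2) ⊕ a3))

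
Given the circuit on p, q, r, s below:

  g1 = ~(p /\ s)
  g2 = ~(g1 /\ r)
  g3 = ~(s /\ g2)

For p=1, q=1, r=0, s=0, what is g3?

1

g1 = ~(1 /\ 0) = 1
g2 = ~(1 /\ 0) = 1
g3 = ~(0 /\ 1) = 1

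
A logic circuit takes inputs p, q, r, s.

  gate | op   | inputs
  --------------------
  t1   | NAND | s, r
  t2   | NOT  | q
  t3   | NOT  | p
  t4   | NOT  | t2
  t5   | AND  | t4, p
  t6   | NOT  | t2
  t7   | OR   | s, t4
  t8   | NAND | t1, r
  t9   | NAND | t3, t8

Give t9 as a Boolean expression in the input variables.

t1 = s NAND r
t3 = NOT p
t8 = t1 NAND r = (s NAND r) NAND r
t9 = t3 NAND t8 = NOT p NAND ((s NAND r) NAND r)

NOT p NAND ((s NAND r) NAND r)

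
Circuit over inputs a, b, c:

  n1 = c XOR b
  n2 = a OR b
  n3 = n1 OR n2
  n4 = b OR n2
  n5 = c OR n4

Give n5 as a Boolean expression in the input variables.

n2 = a OR b
n4 = b OR n2 = b OR (a OR b)
n5 = c OR n4 = c OR (b OR (a OR b))

c OR (b OR (a OR b))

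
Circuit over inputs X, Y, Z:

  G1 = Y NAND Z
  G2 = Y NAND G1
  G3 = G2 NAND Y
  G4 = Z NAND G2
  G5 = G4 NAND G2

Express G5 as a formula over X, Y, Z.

(Z NAND (Y NAND (Y NAND Z))) NAND (Y NAND (Y NAND Z))

G1 = Y NAND Z
G2 = Y NAND G1 = Y NAND (Y NAND Z)
G4 = Z NAND G2 = Z NAND (Y NAND (Y NAND Z))
G5 = G4 NAND G2 = (Z NAND (Y NAND (Y NAND Z))) NAND (Y NAND (Y NAND Z))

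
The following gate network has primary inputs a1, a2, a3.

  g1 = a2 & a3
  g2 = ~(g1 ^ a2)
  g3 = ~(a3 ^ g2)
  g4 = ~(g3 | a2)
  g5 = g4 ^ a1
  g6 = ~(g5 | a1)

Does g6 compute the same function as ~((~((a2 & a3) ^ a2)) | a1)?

No

g1 = a2 & a3
g2 = ~(g1 ^ a2) = ~((a2 & a3) ^ a2)
g3 = ~(a3 ^ g2) = ~(a3 ^ (~((a2 & a3) ^ a2)))
g4 = ~(g3 | a2) = ~((~(a3 ^ (~((a2 & a3) ^ a2)))) | a2)
g5 = g4 ^ a1 = (~((~(a3 ^ (~((a2 & a3) ^ a2)))) | a2)) ^ a1
g6 = ~(g5 | a1) = ~(((~((~(a3 ^ (~((a2 & a3) ^ a2)))) | a2)) ^ a1) | a1)
At a1=0, a2=0, a3=1: circuit gives 1, formula gives 0.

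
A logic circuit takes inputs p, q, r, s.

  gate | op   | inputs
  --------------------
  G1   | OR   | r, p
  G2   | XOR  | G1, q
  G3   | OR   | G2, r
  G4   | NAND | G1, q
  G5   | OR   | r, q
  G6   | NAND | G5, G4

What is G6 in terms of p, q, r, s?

(r OR q) NAND ((r OR p) NAND q)

G1 = r OR p
G4 = G1 NAND q = (r OR p) NAND q
G5 = r OR q
G6 = G5 NAND G4 = (r OR q) NAND ((r OR p) NAND q)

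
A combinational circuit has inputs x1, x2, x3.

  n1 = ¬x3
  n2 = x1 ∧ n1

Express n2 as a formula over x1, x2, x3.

x1 ∧ ¬x3

n1 = ¬x3
n2 = x1 ∧ n1 = x1 ∧ ¬x3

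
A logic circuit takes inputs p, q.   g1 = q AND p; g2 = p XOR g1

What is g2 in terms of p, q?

p XOR (q AND p)

g1 = q AND p
g2 = p XOR g1 = p XOR (q AND p)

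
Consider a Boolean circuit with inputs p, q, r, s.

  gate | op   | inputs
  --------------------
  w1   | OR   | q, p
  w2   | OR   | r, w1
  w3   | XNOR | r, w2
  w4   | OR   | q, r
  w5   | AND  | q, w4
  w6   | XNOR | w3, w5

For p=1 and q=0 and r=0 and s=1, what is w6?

w1 = 0 OR 1 = 1
w2 = 0 OR 1 = 1
w3 = 0 XNOR 1 = 0
w4 = 0 OR 0 = 0
w5 = 0 AND 0 = 0
w6 = 0 XNOR 0 = 1

1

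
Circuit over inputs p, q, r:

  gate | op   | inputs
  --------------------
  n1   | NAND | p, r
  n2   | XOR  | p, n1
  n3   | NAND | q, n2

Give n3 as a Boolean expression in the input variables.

n1 = p NAND r
n2 = p XOR n1 = p XOR (p NAND r)
n3 = q NAND n2 = q NAND (p XOR (p NAND r))

q NAND (p XOR (p NAND r))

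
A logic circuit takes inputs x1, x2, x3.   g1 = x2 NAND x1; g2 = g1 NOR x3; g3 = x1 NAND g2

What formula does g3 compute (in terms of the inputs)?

g1 = x2 NAND x1
g2 = g1 NOR x3 = (x2 NAND x1) NOR x3
g3 = x1 NAND g2 = x1 NAND ((x2 NAND x1) NOR x3)

x1 NAND ((x2 NAND x1) NOR x3)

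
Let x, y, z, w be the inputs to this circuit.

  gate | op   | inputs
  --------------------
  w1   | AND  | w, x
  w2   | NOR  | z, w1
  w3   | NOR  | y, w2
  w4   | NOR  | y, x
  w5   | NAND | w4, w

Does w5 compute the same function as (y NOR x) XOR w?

w4 = y NOR x
w5 = w4 NAND w = (y NOR x) NAND w
At x=0, y=1, z=0, w=0: circuit gives 1, formula gives 0.

No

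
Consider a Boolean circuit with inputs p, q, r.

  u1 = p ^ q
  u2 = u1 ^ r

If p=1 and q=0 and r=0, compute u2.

u1 = 1 ^ 0 = 1
u2 = 1 ^ 0 = 1

1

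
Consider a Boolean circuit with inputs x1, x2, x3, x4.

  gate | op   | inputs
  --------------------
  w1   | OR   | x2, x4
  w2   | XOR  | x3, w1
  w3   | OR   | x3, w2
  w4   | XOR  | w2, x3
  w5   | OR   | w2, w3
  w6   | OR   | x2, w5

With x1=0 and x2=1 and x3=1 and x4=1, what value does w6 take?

w1 = 1 OR 1 = 1
w2 = 1 XOR 1 = 0
w3 = 1 OR 0 = 1
w5 = 0 OR 1 = 1
w6 = 1 OR 1 = 1

1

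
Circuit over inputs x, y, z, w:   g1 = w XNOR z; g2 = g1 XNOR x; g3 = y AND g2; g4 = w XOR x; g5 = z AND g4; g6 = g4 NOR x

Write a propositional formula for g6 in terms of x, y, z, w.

g4 = w XOR x
g6 = g4 NOR x = (w XOR x) NOR x

(w XOR x) NOR x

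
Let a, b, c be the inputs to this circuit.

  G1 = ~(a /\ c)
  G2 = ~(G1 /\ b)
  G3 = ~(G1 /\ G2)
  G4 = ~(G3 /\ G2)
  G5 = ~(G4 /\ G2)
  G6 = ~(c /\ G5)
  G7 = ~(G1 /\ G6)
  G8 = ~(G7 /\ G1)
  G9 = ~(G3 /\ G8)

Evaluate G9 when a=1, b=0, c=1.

G1 = ~(1 /\ 1) = 0
G2 = ~(0 /\ 0) = 1
G3 = ~(0 /\ 1) = 1
G4 = ~(1 /\ 1) = 0
G5 = ~(0 /\ 1) = 1
G6 = ~(1 /\ 1) = 0
G7 = ~(0 /\ 0) = 1
G8 = ~(1 /\ 0) = 1
G9 = ~(1 /\ 1) = 0

0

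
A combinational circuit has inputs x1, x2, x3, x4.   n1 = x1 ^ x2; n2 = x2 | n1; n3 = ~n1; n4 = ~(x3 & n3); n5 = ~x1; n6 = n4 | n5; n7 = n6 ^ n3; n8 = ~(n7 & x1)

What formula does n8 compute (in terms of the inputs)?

n1 = x1 ^ x2
n3 = ~n1 = ~(x1 ^ x2)
n4 = ~(x3 & n3) = ~(x3 & ~(x1 ^ x2))
n5 = ~x1
n6 = n4 | n5 = (~(x3 & ~(x1 ^ x2))) | ~x1
n7 = n6 ^ n3 = ((~(x3 & ~(x1 ^ x2))) | ~x1) ^ ~(x1 ^ x2)
n8 = ~(n7 & x1) = ~((((~(x3 & ~(x1 ^ x2))) | ~x1) ^ ~(x1 ^ x2)) & x1)

~((((~(x3 & ~(x1 ^ x2))) | ~x1) ^ ~(x1 ^ x2)) & x1)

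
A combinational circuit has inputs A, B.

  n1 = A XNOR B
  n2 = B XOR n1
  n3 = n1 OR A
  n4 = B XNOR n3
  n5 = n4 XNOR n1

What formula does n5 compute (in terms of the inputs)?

n1 = A XNOR B
n3 = n1 OR A = (A XNOR B) OR A
n4 = B XNOR n3 = B XNOR ((A XNOR B) OR A)
n5 = n4 XNOR n1 = (B XNOR ((A XNOR B) OR A)) XNOR (A XNOR B)

(B XNOR ((A XNOR B) OR A)) XNOR (A XNOR B)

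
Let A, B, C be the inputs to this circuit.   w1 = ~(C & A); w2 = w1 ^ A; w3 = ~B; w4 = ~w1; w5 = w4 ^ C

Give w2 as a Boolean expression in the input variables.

(~(C & A)) ^ A

w1 = ~(C & A)
w2 = w1 ^ A = (~(C & A)) ^ A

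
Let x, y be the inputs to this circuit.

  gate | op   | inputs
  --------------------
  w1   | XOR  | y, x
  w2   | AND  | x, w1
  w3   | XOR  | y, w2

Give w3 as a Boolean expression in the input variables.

w1 = y XOR x
w2 = x AND w1 = x AND (y XOR x)
w3 = y XOR w2 = y XOR (x AND (y XOR x))

y XOR (x AND (y XOR x))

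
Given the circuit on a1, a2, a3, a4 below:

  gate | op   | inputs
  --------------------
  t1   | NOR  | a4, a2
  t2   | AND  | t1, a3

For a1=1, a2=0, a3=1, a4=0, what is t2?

t1 = 0 NOR 0 = 1
t2 = 1 AND 1 = 1

1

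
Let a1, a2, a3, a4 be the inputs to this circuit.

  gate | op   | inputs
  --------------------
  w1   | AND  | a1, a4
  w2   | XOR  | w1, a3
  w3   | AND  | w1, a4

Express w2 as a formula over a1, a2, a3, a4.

w1 = a1 AND a4
w2 = w1 XOR a3 = (a1 AND a4) XOR a3

(a1 AND a4) XOR a3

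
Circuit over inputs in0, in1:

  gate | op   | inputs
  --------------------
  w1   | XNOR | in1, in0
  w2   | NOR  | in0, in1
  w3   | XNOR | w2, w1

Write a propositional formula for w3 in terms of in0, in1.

(in0 NOR in1) XNOR (in1 XNOR in0)

w1 = in1 XNOR in0
w2 = in0 NOR in1
w3 = w2 XNOR w1 = (in0 NOR in1) XNOR (in1 XNOR in0)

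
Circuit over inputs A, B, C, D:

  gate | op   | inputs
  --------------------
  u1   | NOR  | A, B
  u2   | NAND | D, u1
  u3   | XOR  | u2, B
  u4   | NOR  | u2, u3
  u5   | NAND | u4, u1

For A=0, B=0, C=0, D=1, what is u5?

u1 = 0 NOR 0 = 1
u2 = 1 NAND 1 = 0
u3 = 0 XOR 0 = 0
u4 = 0 NOR 0 = 1
u5 = 1 NAND 1 = 0

0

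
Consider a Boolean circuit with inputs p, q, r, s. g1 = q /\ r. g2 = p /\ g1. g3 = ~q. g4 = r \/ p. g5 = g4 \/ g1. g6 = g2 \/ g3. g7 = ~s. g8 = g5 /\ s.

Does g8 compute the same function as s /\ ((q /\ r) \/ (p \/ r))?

g1 = q /\ r
g4 = r \/ p
g5 = g4 \/ g1 = (r \/ p) \/ (q /\ r)
g8 = g5 /\ s = ((r \/ p) \/ (q /\ r)) /\ s
At p=0, q=0, r=0, s=0: circuit gives 0, formula gives 0.
At p=0, q=0, r=1, s=1: circuit gives 1, formula gives 1.
Agrees on all 16 inputs.

Yes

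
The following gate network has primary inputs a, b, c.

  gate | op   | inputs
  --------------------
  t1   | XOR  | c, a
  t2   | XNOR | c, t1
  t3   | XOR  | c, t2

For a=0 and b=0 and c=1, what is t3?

0

t1 = 1 XOR 0 = 1
t2 = 1 XNOR 1 = 1
t3 = 1 XOR 1 = 0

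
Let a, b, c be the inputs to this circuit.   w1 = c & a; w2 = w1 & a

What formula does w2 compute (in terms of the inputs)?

(c & a) & a

w1 = c & a
w2 = w1 & a = (c & a) & a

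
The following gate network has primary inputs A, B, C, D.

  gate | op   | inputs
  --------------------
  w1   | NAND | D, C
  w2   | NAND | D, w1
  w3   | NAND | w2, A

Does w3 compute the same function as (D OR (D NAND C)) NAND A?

w1 = D NAND C
w2 = D NAND w1 = D NAND (D NAND C)
w3 = w2 NAND A = (D NAND (D NAND C)) NAND A
At A=1, B=0, C=0, D=1: circuit gives 1, formula gives 0.

No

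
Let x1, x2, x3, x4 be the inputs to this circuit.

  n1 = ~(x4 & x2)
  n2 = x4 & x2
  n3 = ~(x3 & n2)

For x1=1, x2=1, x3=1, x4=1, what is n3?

0

n2 = 1 & 1 = 1
n3 = ~(1 & 1) = 0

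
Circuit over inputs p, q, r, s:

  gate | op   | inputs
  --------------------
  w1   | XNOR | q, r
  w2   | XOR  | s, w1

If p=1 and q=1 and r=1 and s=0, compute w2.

w1 = 1 XNOR 1 = 1
w2 = 0 XOR 1 = 1

1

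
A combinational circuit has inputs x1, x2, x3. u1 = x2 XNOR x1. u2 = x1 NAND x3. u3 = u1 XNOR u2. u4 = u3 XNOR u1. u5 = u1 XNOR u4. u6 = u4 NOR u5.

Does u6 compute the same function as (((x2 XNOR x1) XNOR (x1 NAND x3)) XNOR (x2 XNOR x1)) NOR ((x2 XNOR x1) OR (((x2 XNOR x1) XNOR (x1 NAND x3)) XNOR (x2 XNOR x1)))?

No

u1 = x2 XNOR x1
u2 = x1 NAND x3
u3 = u1 XNOR u2 = (x2 XNOR x1) XNOR (x1 NAND x3)
u4 = u3 XNOR u1 = ((x2 XNOR x1) XNOR (x1 NAND x3)) XNOR (x2 XNOR x1)
u5 = u1 XNOR u4 = (x2 XNOR x1) XNOR (((x2 XNOR x1) XNOR (x1 NAND x3)) XNOR (x2 XNOR x1))
u6 = u4 NOR u5 = (((x2 XNOR x1) XNOR (x1 NAND x3)) XNOR (x2 XNOR x1)) NOR ((x2 XNOR x1) XNOR (((x2 XNOR x1) XNOR (x1 NAND x3)) XNOR (x2 XNOR x1)))
At x1=1, x2=0, x3=1: circuit gives 0, formula gives 1.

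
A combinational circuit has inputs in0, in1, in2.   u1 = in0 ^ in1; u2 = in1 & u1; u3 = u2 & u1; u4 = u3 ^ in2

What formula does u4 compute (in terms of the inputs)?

((in1 & (in0 ^ in1)) & (in0 ^ in1)) ^ in2

u1 = in0 ^ in1
u2 = in1 & u1 = in1 & (in0 ^ in1)
u3 = u2 & u1 = (in1 & (in0 ^ in1)) & (in0 ^ in1)
u4 = u3 ^ in2 = ((in1 & (in0 ^ in1)) & (in0 ^ in1)) ^ in2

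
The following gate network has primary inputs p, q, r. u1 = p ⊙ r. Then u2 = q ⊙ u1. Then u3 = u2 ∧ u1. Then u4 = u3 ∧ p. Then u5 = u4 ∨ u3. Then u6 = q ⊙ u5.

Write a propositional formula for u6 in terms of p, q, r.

q ⊙ ((((q ⊙ (p ⊙ r)) ∧ (p ⊙ r)) ∧ p) ∨ ((q ⊙ (p ⊙ r)) ∧ (p ⊙ r)))

u1 = p ⊙ r
u2 = q ⊙ u1 = q ⊙ (p ⊙ r)
u3 = u2 ∧ u1 = (q ⊙ (p ⊙ r)) ∧ (p ⊙ r)
u4 = u3 ∧ p = ((q ⊙ (p ⊙ r)) ∧ (p ⊙ r)) ∧ p
u5 = u4 ∨ u3 = (((q ⊙ (p ⊙ r)) ∧ (p ⊙ r)) ∧ p) ∨ ((q ⊙ (p ⊙ r)) ∧ (p ⊙ r))
u6 = q ⊙ u5 = q ⊙ ((((q ⊙ (p ⊙ r)) ∧ (p ⊙ r)) ∧ p) ∨ ((q ⊙ (p ⊙ r)) ∧ (p ⊙ r)))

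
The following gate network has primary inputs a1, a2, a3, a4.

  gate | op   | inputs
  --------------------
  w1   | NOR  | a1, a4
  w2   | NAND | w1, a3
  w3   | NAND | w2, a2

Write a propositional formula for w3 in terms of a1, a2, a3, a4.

w1 = a1 NOR a4
w2 = w1 NAND a3 = (a1 NOR a4) NAND a3
w3 = w2 NAND a2 = ((a1 NOR a4) NAND a3) NAND a2

((a1 NOR a4) NAND a3) NAND a2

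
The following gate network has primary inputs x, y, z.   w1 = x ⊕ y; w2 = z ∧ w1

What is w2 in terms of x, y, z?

w1 = x ⊕ y
w2 = z ∧ w1 = z ∧ (x ⊕ y)

z ∧ (x ⊕ y)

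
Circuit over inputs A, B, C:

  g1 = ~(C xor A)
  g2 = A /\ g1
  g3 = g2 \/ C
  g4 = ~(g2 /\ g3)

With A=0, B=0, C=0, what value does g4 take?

1

g1 = ~(0 xor 0) = 1
g2 = 0 /\ 1 = 0
g3 = 0 \/ 0 = 0
g4 = ~(0 /\ 0) = 1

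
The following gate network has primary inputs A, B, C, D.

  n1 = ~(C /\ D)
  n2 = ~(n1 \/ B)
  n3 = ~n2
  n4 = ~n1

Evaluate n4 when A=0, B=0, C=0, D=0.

n1 = ~(0 /\ 0) = 1
n4 = ~1 = 0

0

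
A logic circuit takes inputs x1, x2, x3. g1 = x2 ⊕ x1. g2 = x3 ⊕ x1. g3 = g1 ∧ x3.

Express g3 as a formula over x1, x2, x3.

(x2 ⊕ x1) ∧ x3

g1 = x2 ⊕ x1
g3 = g1 ∧ x3 = (x2 ⊕ x1) ∧ x3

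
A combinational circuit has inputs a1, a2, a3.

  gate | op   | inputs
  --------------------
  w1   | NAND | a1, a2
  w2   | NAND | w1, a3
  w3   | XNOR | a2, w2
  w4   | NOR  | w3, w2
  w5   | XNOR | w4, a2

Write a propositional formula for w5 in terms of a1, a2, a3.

w1 = a1 NAND a2
w2 = w1 NAND a3 = (a1 NAND a2) NAND a3
w3 = a2 XNOR w2 = a2 XNOR ((a1 NAND a2) NAND a3)
w4 = w3 NOR w2 = (a2 XNOR ((a1 NAND a2) NAND a3)) NOR ((a1 NAND a2) NAND a3)
w5 = w4 XNOR a2 = ((a2 XNOR ((a1 NAND a2) NAND a3)) NOR ((a1 NAND a2) NAND a3)) XNOR a2

((a2 XNOR ((a1 NAND a2) NAND a3)) NOR ((a1 NAND a2) NAND a3)) XNOR a2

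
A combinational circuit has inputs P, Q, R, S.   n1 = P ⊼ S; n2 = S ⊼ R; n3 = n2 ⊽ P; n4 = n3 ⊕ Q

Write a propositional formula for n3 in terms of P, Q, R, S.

(S ⊼ R) ⊽ P

n2 = S ⊼ R
n3 = n2 ⊽ P = (S ⊼ R) ⊽ P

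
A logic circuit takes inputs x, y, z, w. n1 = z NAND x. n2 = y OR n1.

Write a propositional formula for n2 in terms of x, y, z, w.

n1 = z NAND x
n2 = y OR n1 = y OR (z NAND x)

y OR (z NAND x)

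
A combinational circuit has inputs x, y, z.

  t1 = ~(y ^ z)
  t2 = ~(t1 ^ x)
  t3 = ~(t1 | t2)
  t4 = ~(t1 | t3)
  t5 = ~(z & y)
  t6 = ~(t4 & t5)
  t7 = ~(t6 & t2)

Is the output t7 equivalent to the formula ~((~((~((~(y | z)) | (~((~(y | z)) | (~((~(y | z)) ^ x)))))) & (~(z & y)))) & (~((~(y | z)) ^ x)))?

No

t1 = ~(y ^ z)
t2 = ~(t1 ^ x) = ~((~(y ^ z)) ^ x)
t3 = ~(t1 | t2) = ~((~(y ^ z)) | (~((~(y ^ z)) ^ x)))
t4 = ~(t1 | t3) = ~((~(y ^ z)) | (~((~(y ^ z)) | (~((~(y ^ z)) ^ x)))))
t5 = ~(z & y)
t6 = ~(t4 & t5) = ~((~((~(y ^ z)) | (~((~(y ^ z)) | (~((~(y ^ z)) ^ x)))))) & (~(z & y)))
t7 = ~(t6 & t2) = ~((~((~((~(y ^ z)) | (~((~(y ^ z)) | (~((~(y ^ z)) ^ x)))))) & (~(z & y)))) & (~((~(y ^ z)) ^ x)))
At x=0, y=1, z=1: circuit gives 1, formula gives 0.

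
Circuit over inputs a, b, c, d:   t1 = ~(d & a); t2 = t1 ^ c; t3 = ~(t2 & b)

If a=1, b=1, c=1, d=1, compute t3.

0

t1 = ~(1 & 1) = 0
t2 = 0 ^ 1 = 1
t3 = ~(1 & 1) = 0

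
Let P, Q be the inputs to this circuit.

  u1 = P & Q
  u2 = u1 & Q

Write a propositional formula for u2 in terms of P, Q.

u1 = P & Q
u2 = u1 & Q = (P & Q) & Q

(P & Q) & Q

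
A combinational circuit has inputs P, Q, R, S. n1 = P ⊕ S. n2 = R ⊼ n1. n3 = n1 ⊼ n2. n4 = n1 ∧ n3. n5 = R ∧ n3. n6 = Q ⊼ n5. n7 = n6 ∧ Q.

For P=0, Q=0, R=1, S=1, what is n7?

n1 = 0 ⊕ 1 = 1
n2 = 1 ⊼ 1 = 0
n3 = 1 ⊼ 0 = 1
n5 = 1 ∧ 1 = 1
n6 = 0 ⊼ 1 = 1
n7 = 1 ∧ 0 = 0

0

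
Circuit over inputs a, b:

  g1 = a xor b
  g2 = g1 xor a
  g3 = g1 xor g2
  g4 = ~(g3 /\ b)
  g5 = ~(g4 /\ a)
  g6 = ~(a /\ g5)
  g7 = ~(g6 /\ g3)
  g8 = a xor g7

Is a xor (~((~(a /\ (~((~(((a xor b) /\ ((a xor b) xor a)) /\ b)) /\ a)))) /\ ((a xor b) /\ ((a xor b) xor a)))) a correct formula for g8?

g1 = a xor b
g2 = g1 xor a = (a xor b) xor a
g3 = g1 xor g2 = (a xor b) xor ((a xor b) xor a)
g4 = ~(g3 /\ b) = ~(((a xor b) xor ((a xor b) xor a)) /\ b)
g5 = ~(g4 /\ a) = ~((~(((a xor b) xor ((a xor b) xor a)) /\ b)) /\ a)
g6 = ~(a /\ g5) = ~(a /\ (~((~(((a xor b) xor ((a xor b) xor a)) /\ b)) /\ a)))
g7 = ~(g6 /\ g3) = ~((~(a /\ (~((~(((a xor b) xor ((a xor b) xor a)) /\ b)) /\ a)))) /\ ((a xor b) xor ((a xor b) xor a)))
g8 = a xor g7 = a xor (~((~(a /\ (~((~(((a xor b) xor ((a xor b) xor a)) /\ b)) /\ a)))) /\ ((a xor b) xor ((a xor b) xor a))))
At a=0, b=1: circuit gives 1, formula gives 0.

No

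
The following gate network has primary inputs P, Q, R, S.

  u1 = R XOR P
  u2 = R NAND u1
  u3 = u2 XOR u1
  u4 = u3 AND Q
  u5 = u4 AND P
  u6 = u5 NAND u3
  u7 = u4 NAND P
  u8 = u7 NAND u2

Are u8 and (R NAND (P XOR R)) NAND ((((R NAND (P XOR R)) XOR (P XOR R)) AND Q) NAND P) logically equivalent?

u1 = R XOR P
u2 = R NAND u1 = R NAND (R XOR P)
u3 = u2 XOR u1 = (R NAND (R XOR P)) XOR (R XOR P)
u4 = u3 AND Q = ((R NAND (R XOR P)) XOR (R XOR P)) AND Q
u7 = u4 NAND P = (((R NAND (R XOR P)) XOR (R XOR P)) AND Q) NAND P
u8 = u7 NAND u2 = ((((R NAND (R XOR P)) XOR (R XOR P)) AND Q) NAND P) NAND (R NAND (R XOR P))
At P=0, Q=0, R=0, S=0: circuit gives 0, formula gives 0.
At P=0, Q=0, R=1, S=0: circuit gives 1, formula gives 1.
Agrees on all 16 inputs.

Yes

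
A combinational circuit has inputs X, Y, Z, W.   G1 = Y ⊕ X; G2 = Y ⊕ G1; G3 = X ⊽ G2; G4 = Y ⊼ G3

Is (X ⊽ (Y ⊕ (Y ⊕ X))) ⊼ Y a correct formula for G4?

G1 = Y ⊕ X
G2 = Y ⊕ G1 = Y ⊕ (Y ⊕ X)
G3 = X ⊽ G2 = X ⊽ (Y ⊕ (Y ⊕ X))
G4 = Y ⊼ G3 = Y ⊼ (X ⊽ (Y ⊕ (Y ⊕ X)))
At X=0, Y=1, Z=0, W=0: circuit gives 0, formula gives 0.
At X=0, Y=0, Z=0, W=0: circuit gives 1, formula gives 1.
Agrees on all 16 inputs.

Yes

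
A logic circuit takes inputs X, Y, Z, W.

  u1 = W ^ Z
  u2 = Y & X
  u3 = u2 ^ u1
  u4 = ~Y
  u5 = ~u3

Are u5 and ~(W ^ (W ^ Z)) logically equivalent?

u1 = W ^ Z
u2 = Y & X
u3 = u2 ^ u1 = (Y & X) ^ (W ^ Z)
u5 = ~u3 = ~((Y & X) ^ (W ^ Z))
At X=0, Y=0, Z=0, W=1: circuit gives 0, formula gives 1.

No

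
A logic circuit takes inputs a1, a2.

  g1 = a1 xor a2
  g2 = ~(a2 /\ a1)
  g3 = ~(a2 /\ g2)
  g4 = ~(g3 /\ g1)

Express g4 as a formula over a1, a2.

~((~(a2 /\ (~(a2 /\ a1)))) /\ (a1 xor a2))

g1 = a1 xor a2
g2 = ~(a2 /\ a1)
g3 = ~(a2 /\ g2) = ~(a2 /\ (~(a2 /\ a1)))
g4 = ~(g3 /\ g1) = ~((~(a2 /\ (~(a2 /\ a1)))) /\ (a1 xor a2))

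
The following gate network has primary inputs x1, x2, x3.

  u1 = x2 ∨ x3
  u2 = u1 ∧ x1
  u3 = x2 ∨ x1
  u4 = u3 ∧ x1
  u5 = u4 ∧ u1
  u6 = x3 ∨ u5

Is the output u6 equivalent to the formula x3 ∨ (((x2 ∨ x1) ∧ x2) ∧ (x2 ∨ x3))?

u1 = x2 ∨ x3
u3 = x2 ∨ x1
u4 = u3 ∧ x1 = (x2 ∨ x1) ∧ x1
u5 = u4 ∧ u1 = ((x2 ∨ x1) ∧ x1) ∧ (x2 ∨ x3)
u6 = x3 ∨ u5 = x3 ∨ (((x2 ∨ x1) ∧ x1) ∧ (x2 ∨ x3))
At x1=0, x2=1, x3=0: circuit gives 0, formula gives 1.

No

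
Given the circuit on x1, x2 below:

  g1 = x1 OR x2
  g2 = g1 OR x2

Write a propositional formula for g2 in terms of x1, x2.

(x1 OR x2) OR x2

g1 = x1 OR x2
g2 = g1 OR x2 = (x1 OR x2) OR x2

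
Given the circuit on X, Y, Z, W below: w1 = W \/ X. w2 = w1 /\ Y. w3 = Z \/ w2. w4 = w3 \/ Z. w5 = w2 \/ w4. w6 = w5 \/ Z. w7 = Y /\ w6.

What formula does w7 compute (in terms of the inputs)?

Y /\ ((((W \/ X) /\ Y) \/ ((Z \/ ((W \/ X) /\ Y)) \/ Z)) \/ Z)

w1 = W \/ X
w2 = w1 /\ Y = (W \/ X) /\ Y
w3 = Z \/ w2 = Z \/ ((W \/ X) /\ Y)
w4 = w3 \/ Z = (Z \/ ((W \/ X) /\ Y)) \/ Z
w5 = w2 \/ w4 = ((W \/ X) /\ Y) \/ ((Z \/ ((W \/ X) /\ Y)) \/ Z)
w6 = w5 \/ Z = (((W \/ X) /\ Y) \/ ((Z \/ ((W \/ X) /\ Y)) \/ Z)) \/ Z
w7 = Y /\ w6 = Y /\ ((((W \/ X) /\ Y) \/ ((Z \/ ((W \/ X) /\ Y)) \/ Z)) \/ Z)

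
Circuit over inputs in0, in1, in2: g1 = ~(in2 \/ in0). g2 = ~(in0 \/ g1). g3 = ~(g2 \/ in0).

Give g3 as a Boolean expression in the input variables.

~((~(in0 \/ (~(in2 \/ in0)))) \/ in0)

g1 = ~(in2 \/ in0)
g2 = ~(in0 \/ g1) = ~(in0 \/ (~(in2 \/ in0)))
g3 = ~(g2 \/ in0) = ~((~(in0 \/ (~(in2 \/ in0)))) \/ in0)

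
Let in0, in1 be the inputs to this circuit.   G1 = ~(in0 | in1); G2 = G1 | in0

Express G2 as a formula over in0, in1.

(~(in0 | in1)) | in0

G1 = ~(in0 | in1)
G2 = G1 | in0 = (~(in0 | in1)) | in0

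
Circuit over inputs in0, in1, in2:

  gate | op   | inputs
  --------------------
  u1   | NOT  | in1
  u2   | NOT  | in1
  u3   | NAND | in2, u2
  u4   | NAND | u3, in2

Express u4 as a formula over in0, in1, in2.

u2 = NOT in1
u3 = in2 NAND u2 = in2 NAND NOT in1
u4 = u3 NAND in2 = (in2 NAND NOT in1) NAND in2

(in2 NAND NOT in1) NAND in2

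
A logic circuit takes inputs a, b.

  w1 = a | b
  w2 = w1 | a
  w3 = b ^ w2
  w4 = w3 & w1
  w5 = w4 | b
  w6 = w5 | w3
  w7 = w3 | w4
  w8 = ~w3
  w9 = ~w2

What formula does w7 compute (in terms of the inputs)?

w1 = a | b
w2 = w1 | a = (a | b) | a
w3 = b ^ w2 = b ^ ((a | b) | a)
w4 = w3 & w1 = (b ^ ((a | b) | a)) & (a | b)
w7 = w3 | w4 = (b ^ ((a | b) | a)) | ((b ^ ((a | b) | a)) & (a | b))

(b ^ ((a | b) | a)) | ((b ^ ((a | b) | a)) & (a | b))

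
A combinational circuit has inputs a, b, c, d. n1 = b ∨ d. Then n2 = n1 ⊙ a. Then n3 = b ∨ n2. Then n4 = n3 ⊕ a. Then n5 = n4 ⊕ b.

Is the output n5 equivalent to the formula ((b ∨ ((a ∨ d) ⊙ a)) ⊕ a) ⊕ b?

n1 = b ∨ d
n2 = n1 ⊙ a = (b ∨ d) ⊙ a
n3 = b ∨ n2 = b ∨ ((b ∨ d) ⊙ a)
n4 = n3 ⊕ a = (b ∨ ((b ∨ d) ⊙ a)) ⊕ a
n5 = n4 ⊕ b = ((b ∨ ((b ∨ d) ⊙ a)) ⊕ a) ⊕ b
At a=1, b=0, c=0, d=0: circuit gives 1, formula gives 0.

No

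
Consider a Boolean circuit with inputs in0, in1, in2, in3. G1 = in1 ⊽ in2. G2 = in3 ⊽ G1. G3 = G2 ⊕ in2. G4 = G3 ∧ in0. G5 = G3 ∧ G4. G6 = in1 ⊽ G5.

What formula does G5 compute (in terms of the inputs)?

G1 = in1 ⊽ in2
G2 = in3 ⊽ G1 = in3 ⊽ (in1 ⊽ in2)
G3 = G2 ⊕ in2 = (in3 ⊽ (in1 ⊽ in2)) ⊕ in2
G4 = G3 ∧ in0 = ((in3 ⊽ (in1 ⊽ in2)) ⊕ in2) ∧ in0
G5 = G3 ∧ G4 = ((in3 ⊽ (in1 ⊽ in2)) ⊕ in2) ∧ (((in3 ⊽ (in1 ⊽ in2)) ⊕ in2) ∧ in0)

((in3 ⊽ (in1 ⊽ in2)) ⊕ in2) ∧ (((in3 ⊽ (in1 ⊽ in2)) ⊕ in2) ∧ in0)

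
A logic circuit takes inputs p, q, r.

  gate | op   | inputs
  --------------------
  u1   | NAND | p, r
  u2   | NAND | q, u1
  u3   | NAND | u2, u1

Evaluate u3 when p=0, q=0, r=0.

0

u1 = 0 NAND 0 = 1
u2 = 0 NAND 1 = 1
u3 = 1 NAND 1 = 0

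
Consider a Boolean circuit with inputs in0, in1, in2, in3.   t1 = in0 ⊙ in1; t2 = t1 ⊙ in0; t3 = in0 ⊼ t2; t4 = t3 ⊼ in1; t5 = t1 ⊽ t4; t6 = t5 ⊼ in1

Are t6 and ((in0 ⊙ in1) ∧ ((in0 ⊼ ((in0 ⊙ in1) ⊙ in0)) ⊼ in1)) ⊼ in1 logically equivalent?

No

t1 = in0 ⊙ in1
t2 = t1 ⊙ in0 = (in0 ⊙ in1) ⊙ in0
t3 = in0 ⊼ t2 = in0 ⊼ ((in0 ⊙ in1) ⊙ in0)
t4 = t3 ⊼ in1 = (in0 ⊼ ((in0 ⊙ in1) ⊙ in0)) ⊼ in1
t5 = t1 ⊽ t4 = (in0 ⊙ in1) ⊽ ((in0 ⊼ ((in0 ⊙ in1) ⊙ in0)) ⊼ in1)
t6 = t5 ⊼ in1 = ((in0 ⊙ in1) ⊽ ((in0 ⊼ ((in0 ⊙ in1) ⊙ in0)) ⊼ in1)) ⊼ in1
At in0=0, in1=1, in2=0, in3=0: circuit gives 0, formula gives 1.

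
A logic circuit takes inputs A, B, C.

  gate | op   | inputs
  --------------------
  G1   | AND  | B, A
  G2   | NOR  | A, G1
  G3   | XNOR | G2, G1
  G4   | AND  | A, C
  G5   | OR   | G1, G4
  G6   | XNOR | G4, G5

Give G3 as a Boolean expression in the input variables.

(A NOR (B AND A)) XNOR (B AND A)

G1 = B AND A
G2 = A NOR G1 = A NOR (B AND A)
G3 = G2 XNOR G1 = (A NOR (B AND A)) XNOR (B AND A)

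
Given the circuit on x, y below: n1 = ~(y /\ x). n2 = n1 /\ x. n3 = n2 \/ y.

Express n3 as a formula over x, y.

((~(y /\ x)) /\ x) \/ y

n1 = ~(y /\ x)
n2 = n1 /\ x = (~(y /\ x)) /\ x
n3 = n2 \/ y = ((~(y /\ x)) /\ x) \/ y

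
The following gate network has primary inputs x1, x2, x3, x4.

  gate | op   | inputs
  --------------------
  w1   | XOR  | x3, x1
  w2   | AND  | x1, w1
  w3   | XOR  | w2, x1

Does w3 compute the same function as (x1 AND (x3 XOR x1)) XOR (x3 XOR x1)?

No

w1 = x3 XOR x1
w2 = x1 AND w1 = x1 AND (x3 XOR x1)
w3 = w2 XOR x1 = (x1 AND (x3 XOR x1)) XOR x1
At x1=0, x2=0, x3=1, x4=0: circuit gives 0, formula gives 1.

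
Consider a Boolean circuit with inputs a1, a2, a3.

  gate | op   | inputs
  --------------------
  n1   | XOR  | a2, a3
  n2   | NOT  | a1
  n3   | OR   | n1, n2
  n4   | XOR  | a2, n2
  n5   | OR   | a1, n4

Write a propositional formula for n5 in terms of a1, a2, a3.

a1 OR (a2 XOR NOT a1)

n2 = NOT a1
n4 = a2 XOR n2 = a2 XOR NOT a1
n5 = a1 OR n4 = a1 OR (a2 XOR NOT a1)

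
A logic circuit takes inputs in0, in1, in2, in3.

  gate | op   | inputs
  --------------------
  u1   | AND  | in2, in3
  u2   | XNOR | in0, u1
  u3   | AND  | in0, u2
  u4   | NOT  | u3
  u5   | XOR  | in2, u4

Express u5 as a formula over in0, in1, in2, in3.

in2 XOR NOT (in0 AND (in0 XNOR (in2 AND in3)))

u1 = in2 AND in3
u2 = in0 XNOR u1 = in0 XNOR (in2 AND in3)
u3 = in0 AND u2 = in0 AND (in0 XNOR (in2 AND in3))
u4 = NOT u3 = NOT (in0 AND (in0 XNOR (in2 AND in3)))
u5 = in2 XOR u4 = in2 XOR NOT (in0 AND (in0 XNOR (in2 AND in3)))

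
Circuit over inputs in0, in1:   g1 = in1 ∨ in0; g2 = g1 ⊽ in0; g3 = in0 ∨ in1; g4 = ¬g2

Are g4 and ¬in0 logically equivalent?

g1 = in1 ∨ in0
g2 = g1 ⊽ in0 = (in1 ∨ in0) ⊽ in0
g4 = ¬g2 = ¬((in1 ∨ in0) ⊽ in0)
At in0=0, in1=0: circuit gives 0, formula gives 1.

No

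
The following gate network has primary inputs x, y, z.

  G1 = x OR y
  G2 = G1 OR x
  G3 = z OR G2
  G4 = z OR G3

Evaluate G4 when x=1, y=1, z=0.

1

G1 = 1 OR 1 = 1
G2 = 1 OR 1 = 1
G3 = 0 OR 1 = 1
G4 = 0 OR 1 = 1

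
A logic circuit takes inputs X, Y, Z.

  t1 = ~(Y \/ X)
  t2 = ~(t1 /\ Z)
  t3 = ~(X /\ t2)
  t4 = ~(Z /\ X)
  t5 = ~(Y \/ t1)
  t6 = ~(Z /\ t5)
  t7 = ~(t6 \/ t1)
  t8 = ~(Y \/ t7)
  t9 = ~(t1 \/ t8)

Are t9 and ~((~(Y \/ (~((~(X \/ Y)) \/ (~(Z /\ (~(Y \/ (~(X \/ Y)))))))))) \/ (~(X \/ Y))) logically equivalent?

t1 = ~(Y \/ X)
t5 = ~(Y \/ t1) = ~(Y \/ (~(Y \/ X)))
t6 = ~(Z /\ t5) = ~(Z /\ (~(Y \/ (~(Y \/ X)))))
t7 = ~(t6 \/ t1) = ~((~(Z /\ (~(Y \/ (~(Y \/ X)))))) \/ (~(Y \/ X)))
t8 = ~(Y \/ t7) = ~(Y \/ (~((~(Z /\ (~(Y \/ (~(Y \/ X)))))) \/ (~(Y \/ X)))))
t9 = ~(t1 \/ t8) = ~((~(Y \/ X)) \/ (~(Y \/ (~((~(Z /\ (~(Y \/ (~(Y \/ X)))))) \/ (~(Y \/ X)))))))
At X=0, Y=0, Z=0: circuit gives 0, formula gives 0.
At X=0, Y=1, Z=0: circuit gives 1, formula gives 1.
Agrees on all 8 inputs.

Yes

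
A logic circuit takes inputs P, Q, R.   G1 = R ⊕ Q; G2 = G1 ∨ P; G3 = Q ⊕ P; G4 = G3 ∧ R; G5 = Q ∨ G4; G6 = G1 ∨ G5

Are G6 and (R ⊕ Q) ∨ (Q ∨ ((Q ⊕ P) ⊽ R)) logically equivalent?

G1 = R ⊕ Q
G3 = Q ⊕ P
G4 = G3 ∧ R = (Q ⊕ P) ∧ R
G5 = Q ∨ G4 = Q ∨ ((Q ⊕ P) ∧ R)
G6 = G1 ∨ G5 = (R ⊕ Q) ∨ (Q ∨ ((Q ⊕ P) ∧ R))
At P=0, Q=0, R=0: circuit gives 0, formula gives 1.

No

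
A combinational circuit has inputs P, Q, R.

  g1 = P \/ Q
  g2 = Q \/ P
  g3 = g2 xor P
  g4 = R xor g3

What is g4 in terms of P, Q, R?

g2 = Q \/ P
g3 = g2 xor P = (Q \/ P) xor P
g4 = R xor g3 = R xor ((Q \/ P) xor P)

R xor ((Q \/ P) xor P)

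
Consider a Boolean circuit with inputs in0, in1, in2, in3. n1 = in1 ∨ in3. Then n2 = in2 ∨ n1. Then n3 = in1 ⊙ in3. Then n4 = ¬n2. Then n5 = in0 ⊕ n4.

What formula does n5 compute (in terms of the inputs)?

in0 ⊕ ¬(in2 ∨ (in1 ∨ in3))

n1 = in1 ∨ in3
n2 = in2 ∨ n1 = in2 ∨ (in1 ∨ in3)
n4 = ¬n2 = ¬(in2 ∨ (in1 ∨ in3))
n5 = in0 ⊕ n4 = in0 ⊕ ¬(in2 ∨ (in1 ∨ in3))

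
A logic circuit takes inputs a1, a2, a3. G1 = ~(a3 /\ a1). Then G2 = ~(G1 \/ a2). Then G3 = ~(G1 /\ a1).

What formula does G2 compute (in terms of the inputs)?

G1 = ~(a3 /\ a1)
G2 = ~(G1 \/ a2) = ~((~(a3 /\ a1)) \/ a2)

~((~(a3 /\ a1)) \/ a2)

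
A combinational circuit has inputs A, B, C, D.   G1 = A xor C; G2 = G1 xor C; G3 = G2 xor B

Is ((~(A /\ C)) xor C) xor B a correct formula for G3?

G1 = A xor C
G2 = G1 xor C = (A xor C) xor C
G3 = G2 xor B = ((A xor C) xor C) xor B
At A=0, B=0, C=0, D=0: circuit gives 0, formula gives 1.

No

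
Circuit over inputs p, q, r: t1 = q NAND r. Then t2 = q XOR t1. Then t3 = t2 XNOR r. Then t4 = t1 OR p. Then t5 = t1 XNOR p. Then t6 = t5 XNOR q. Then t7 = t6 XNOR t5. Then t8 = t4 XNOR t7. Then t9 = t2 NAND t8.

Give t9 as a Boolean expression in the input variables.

t1 = q NAND r
t2 = q XOR t1 = q XOR (q NAND r)
t4 = t1 OR p = (q NAND r) OR p
t5 = t1 XNOR p = (q NAND r) XNOR p
t6 = t5 XNOR q = ((q NAND r) XNOR p) XNOR q
t7 = t6 XNOR t5 = (((q NAND r) XNOR p) XNOR q) XNOR ((q NAND r) XNOR p)
t8 = t4 XNOR t7 = ((q NAND r) OR p) XNOR ((((q NAND r) XNOR p) XNOR q) XNOR ((q NAND r) XNOR p))
t9 = t2 NAND t8 = (q XOR (q NAND r)) NAND (((q NAND r) OR p) XNOR ((((q NAND r) XNOR p) XNOR q) XNOR ((q NAND r) XNOR p)))

(q XOR (q NAND r)) NAND (((q NAND r) OR p) XNOR ((((q NAND r) XNOR p) XNOR q) XNOR ((q NAND r) XNOR p)))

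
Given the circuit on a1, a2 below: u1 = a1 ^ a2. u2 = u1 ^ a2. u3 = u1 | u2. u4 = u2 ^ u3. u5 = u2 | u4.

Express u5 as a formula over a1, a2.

((a1 ^ a2) ^ a2) | (((a1 ^ a2) ^ a2) ^ ((a1 ^ a2) | ((a1 ^ a2) ^ a2)))

u1 = a1 ^ a2
u2 = u1 ^ a2 = (a1 ^ a2) ^ a2
u3 = u1 | u2 = (a1 ^ a2) | ((a1 ^ a2) ^ a2)
u4 = u2 ^ u3 = ((a1 ^ a2) ^ a2) ^ ((a1 ^ a2) | ((a1 ^ a2) ^ a2))
u5 = u2 | u4 = ((a1 ^ a2) ^ a2) | (((a1 ^ a2) ^ a2) ^ ((a1 ^ a2) | ((a1 ^ a2) ^ a2)))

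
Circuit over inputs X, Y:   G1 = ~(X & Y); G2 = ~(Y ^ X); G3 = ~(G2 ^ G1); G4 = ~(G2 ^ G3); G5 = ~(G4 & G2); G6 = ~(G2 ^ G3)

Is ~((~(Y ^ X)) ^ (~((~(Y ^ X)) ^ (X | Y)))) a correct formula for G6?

G1 = ~(X & Y)
G2 = ~(Y ^ X)
G3 = ~(G2 ^ G1) = ~((~(Y ^ X)) ^ (~(X & Y)))
G6 = ~(G2 ^ G3) = ~((~(Y ^ X)) ^ (~((~(Y ^ X)) ^ (~(X & Y)))))
At X=0, Y=0: circuit gives 1, formula gives 0.

No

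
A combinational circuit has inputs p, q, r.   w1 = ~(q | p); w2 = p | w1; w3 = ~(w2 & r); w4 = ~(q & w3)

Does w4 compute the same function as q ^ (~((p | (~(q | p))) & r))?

No

w1 = ~(q | p)
w2 = p | w1 = p | (~(q | p))
w3 = ~(w2 & r) = ~((p | (~(q | p))) & r)
w4 = ~(q & w3) = ~(q & (~((p | (~(q | p))) & r)))
At p=0, q=0, r=1: circuit gives 1, formula gives 0.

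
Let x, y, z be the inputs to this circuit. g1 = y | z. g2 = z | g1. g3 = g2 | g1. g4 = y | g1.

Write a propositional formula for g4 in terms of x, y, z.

g1 = y | z
g4 = y | g1 = y | (y | z)

y | (y | z)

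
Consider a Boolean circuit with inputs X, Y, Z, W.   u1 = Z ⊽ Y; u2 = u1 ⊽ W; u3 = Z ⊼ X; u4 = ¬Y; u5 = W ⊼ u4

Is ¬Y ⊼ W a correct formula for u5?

Yes

u4 = ¬Y
u5 = W ⊼ u4 = W ⊼ ¬Y
At X=0, Y=0, Z=0, W=1: circuit gives 0, formula gives 0.
At X=0, Y=0, Z=0, W=0: circuit gives 1, formula gives 1.
Agrees on all 16 inputs.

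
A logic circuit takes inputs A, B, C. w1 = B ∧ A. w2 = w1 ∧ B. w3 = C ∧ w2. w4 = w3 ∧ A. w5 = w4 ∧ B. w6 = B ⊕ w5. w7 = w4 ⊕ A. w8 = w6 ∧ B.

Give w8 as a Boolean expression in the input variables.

w1 = B ∧ A
w2 = w1 ∧ B = (B ∧ A) ∧ B
w3 = C ∧ w2 = C ∧ ((B ∧ A) ∧ B)
w4 = w3 ∧ A = (C ∧ ((B ∧ A) ∧ B)) ∧ A
w5 = w4 ∧ B = ((C ∧ ((B ∧ A) ∧ B)) ∧ A) ∧ B
w6 = B ⊕ w5 = B ⊕ (((C ∧ ((B ∧ A) ∧ B)) ∧ A) ∧ B)
w8 = w6 ∧ B = (B ⊕ (((C ∧ ((B ∧ A) ∧ B)) ∧ A) ∧ B)) ∧ B

(B ⊕ (((C ∧ ((B ∧ A) ∧ B)) ∧ A) ∧ B)) ∧ B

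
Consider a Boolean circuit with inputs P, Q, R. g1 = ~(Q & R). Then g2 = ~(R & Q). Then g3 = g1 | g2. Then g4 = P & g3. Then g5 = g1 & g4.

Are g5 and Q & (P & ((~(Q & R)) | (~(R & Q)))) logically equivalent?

No

g1 = ~(Q & R)
g2 = ~(R & Q)
g3 = g1 | g2 = (~(Q & R)) | (~(R & Q))
g4 = P & g3 = P & ((~(Q & R)) | (~(R & Q)))
g5 = g1 & g4 = (~(Q & R)) & (P & ((~(Q & R)) | (~(R & Q))))
At P=1, Q=0, R=0: circuit gives 1, formula gives 0.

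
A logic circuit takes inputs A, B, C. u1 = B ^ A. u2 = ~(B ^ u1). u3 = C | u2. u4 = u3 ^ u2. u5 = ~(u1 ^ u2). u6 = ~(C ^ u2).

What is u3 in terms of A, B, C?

u1 = B ^ A
u2 = ~(B ^ u1) = ~(B ^ (B ^ A))
u3 = C | u2 = C | (~(B ^ (B ^ A)))

C | (~(B ^ (B ^ A)))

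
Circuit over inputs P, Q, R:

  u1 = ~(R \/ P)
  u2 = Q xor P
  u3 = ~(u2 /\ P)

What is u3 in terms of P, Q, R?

u2 = Q xor P
u3 = ~(u2 /\ P) = ~((Q xor P) /\ P)

~((Q xor P) /\ P)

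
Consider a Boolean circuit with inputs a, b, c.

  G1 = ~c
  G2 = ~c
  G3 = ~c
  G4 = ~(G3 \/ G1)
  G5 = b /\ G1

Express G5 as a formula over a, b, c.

b /\ ~c

G1 = ~c
G5 = b /\ G1 = b /\ ~c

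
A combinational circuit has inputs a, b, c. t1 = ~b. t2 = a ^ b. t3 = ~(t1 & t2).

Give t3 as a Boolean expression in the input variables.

~(~b & (a ^ b))

t1 = ~b
t2 = a ^ b
t3 = ~(t1 & t2) = ~(~b & (a ^ b))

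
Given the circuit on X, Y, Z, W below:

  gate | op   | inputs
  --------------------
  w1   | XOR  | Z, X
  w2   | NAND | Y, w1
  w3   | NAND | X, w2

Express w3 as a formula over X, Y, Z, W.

w1 = Z XOR X
w2 = Y NAND w1 = Y NAND (Z XOR X)
w3 = X NAND w2 = X NAND (Y NAND (Z XOR X))

X NAND (Y NAND (Z XOR X))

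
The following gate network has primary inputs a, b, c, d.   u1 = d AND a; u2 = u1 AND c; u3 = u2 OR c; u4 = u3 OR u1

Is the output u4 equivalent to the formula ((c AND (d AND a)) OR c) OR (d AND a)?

Yes

u1 = d AND a
u2 = u1 AND c = (d AND a) AND c
u3 = u2 OR c = ((d AND a) AND c) OR c
u4 = u3 OR u1 = (((d AND a) AND c) OR c) OR (d AND a)
At a=0, b=0, c=0, d=0: circuit gives 0, formula gives 0.
At a=0, b=0, c=1, d=0: circuit gives 1, formula gives 1.
Agrees on all 16 inputs.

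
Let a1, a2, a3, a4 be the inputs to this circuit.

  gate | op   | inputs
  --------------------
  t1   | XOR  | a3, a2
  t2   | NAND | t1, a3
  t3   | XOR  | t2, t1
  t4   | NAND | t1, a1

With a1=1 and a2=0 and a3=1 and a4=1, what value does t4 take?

t1 = 1 XOR 0 = 1
t4 = 1 NAND 1 = 0

0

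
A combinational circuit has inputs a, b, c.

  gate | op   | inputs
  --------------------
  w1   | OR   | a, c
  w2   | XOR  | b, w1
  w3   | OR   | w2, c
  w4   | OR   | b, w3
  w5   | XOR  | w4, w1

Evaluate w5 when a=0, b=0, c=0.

0

w1 = 0 OR 0 = 0
w2 = 0 XOR 0 = 0
w3 = 0 OR 0 = 0
w4 = 0 OR 0 = 0
w5 = 0 XOR 0 = 0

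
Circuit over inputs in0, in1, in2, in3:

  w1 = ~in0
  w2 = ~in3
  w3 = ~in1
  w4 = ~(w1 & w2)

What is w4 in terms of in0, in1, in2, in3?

w1 = ~in0
w2 = ~in3
w4 = ~(w1 & w2) = ~(~in0 & ~in3)

~(~in0 & ~in3)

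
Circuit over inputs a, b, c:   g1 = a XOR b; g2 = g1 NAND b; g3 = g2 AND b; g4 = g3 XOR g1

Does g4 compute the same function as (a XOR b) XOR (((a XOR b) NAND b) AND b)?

Yes

g1 = a XOR b
g2 = g1 NAND b = (a XOR b) NAND b
g3 = g2 AND b = ((a XOR b) NAND b) AND b
g4 = g3 XOR g1 = (((a XOR b) NAND b) AND b) XOR (a XOR b)
At a=0, b=0, c=0: circuit gives 0, formula gives 0.
At a=0, b=1, c=0: circuit gives 1, formula gives 1.
Agrees on all 8 inputs.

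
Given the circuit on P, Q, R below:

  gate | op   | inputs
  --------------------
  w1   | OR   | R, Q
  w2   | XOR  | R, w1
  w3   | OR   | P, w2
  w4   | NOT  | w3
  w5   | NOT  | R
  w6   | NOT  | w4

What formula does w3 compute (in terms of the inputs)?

P OR (R XOR (R OR Q))

w1 = R OR Q
w2 = R XOR w1 = R XOR (R OR Q)
w3 = P OR w2 = P OR (R XOR (R OR Q))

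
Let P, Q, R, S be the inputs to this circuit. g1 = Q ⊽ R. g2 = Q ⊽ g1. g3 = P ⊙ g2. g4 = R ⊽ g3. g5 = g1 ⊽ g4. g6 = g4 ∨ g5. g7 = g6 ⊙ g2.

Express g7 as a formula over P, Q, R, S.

g1 = Q ⊽ R
g2 = Q ⊽ g1 = Q ⊽ (Q ⊽ R)
g3 = P ⊙ g2 = P ⊙ (Q ⊽ (Q ⊽ R))
g4 = R ⊽ g3 = R ⊽ (P ⊙ (Q ⊽ (Q ⊽ R)))
g5 = g1 ⊽ g4 = (Q ⊽ R) ⊽ (R ⊽ (P ⊙ (Q ⊽ (Q ⊽ R))))
g6 = g4 ∨ g5 = (R ⊽ (P ⊙ (Q ⊽ (Q ⊽ R)))) ∨ ((Q ⊽ R) ⊽ (R ⊽ (P ⊙ (Q ⊽ (Q ⊽ R)))))
g7 = g6 ⊙ g2 = ((R ⊽ (P ⊙ (Q ⊽ (Q ⊽ R)))) ∨ ((Q ⊽ R) ⊽ (R ⊽ (P ⊙ (Q ⊽ (Q ⊽ R)))))) ⊙ (Q ⊽ (Q ⊽ R))

((R ⊽ (P ⊙ (Q ⊽ (Q ⊽ R)))) ∨ ((Q ⊽ R) ⊽ (R ⊽ (P ⊙ (Q ⊽ (Q ⊽ R)))))) ⊙ (Q ⊽ (Q ⊽ R))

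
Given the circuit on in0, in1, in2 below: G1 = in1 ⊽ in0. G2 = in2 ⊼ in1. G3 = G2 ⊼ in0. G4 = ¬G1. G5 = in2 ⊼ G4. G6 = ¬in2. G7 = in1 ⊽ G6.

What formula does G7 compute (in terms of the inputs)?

G6 = ¬in2
G7 = in1 ⊽ G6 = in1 ⊽ ¬in2

in1 ⊽ ¬in2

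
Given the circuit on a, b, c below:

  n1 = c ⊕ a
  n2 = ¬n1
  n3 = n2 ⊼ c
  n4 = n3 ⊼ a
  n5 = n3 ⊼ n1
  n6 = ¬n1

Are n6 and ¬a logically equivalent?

No

n1 = c ⊕ a
n6 = ¬n1 = ¬(c ⊕ a)
At a=0, b=0, c=1: circuit gives 0, formula gives 1.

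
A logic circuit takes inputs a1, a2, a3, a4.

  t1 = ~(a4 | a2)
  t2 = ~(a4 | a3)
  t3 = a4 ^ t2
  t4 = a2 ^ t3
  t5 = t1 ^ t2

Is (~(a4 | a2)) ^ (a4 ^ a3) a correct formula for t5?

t1 = ~(a4 | a2)
t2 = ~(a4 | a3)
t5 = t1 ^ t2 = (~(a4 | a2)) ^ (~(a4 | a3))
At a1=0, a2=0, a3=0, a4=0: circuit gives 0, formula gives 1.

No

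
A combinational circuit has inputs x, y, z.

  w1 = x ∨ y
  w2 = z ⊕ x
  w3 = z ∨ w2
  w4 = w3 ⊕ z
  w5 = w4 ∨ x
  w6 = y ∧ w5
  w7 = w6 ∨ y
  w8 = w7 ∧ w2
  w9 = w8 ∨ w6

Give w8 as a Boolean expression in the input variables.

((y ∧ (((z ∨ (z ⊕ x)) ⊕ z) ∨ x)) ∨ y) ∧ (z ⊕ x)

w2 = z ⊕ x
w3 = z ∨ w2 = z ∨ (z ⊕ x)
w4 = w3 ⊕ z = (z ∨ (z ⊕ x)) ⊕ z
w5 = w4 ∨ x = ((z ∨ (z ⊕ x)) ⊕ z) ∨ x
w6 = y ∧ w5 = y ∧ (((z ∨ (z ⊕ x)) ⊕ z) ∨ x)
w7 = w6 ∨ y = (y ∧ (((z ∨ (z ⊕ x)) ⊕ z) ∨ x)) ∨ y
w8 = w7 ∧ w2 = ((y ∧ (((z ∨ (z ⊕ x)) ⊕ z) ∨ x)) ∨ y) ∧ (z ⊕ x)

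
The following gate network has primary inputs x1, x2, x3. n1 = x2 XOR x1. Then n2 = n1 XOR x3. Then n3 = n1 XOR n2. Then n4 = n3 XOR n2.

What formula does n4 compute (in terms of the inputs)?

n1 = x2 XOR x1
n2 = n1 XOR x3 = (x2 XOR x1) XOR x3
n3 = n1 XOR n2 = (x2 XOR x1) XOR ((x2 XOR x1) XOR x3)
n4 = n3 XOR n2 = ((x2 XOR x1) XOR ((x2 XOR x1) XOR x3)) XOR ((x2 XOR x1) XOR x3)

((x2 XOR x1) XOR ((x2 XOR x1) XOR x3)) XOR ((x2 XOR x1) XOR x3)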